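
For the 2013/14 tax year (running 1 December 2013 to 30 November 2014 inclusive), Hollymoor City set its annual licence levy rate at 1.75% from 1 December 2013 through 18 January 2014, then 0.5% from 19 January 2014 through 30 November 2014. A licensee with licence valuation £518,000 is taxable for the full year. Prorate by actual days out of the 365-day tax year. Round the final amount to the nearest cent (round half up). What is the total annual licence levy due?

£3,459.25

1 December 2013 – 18 January 2014: 49 days at 1.75% → £518,000 × 1.75% × 49/365 = £1,216.9452
19 January – 30 November 2014: 316 days at 0.5% → £518,000 × 0.5% × 316/365 = £2,242.3014
Total = £3,459.2466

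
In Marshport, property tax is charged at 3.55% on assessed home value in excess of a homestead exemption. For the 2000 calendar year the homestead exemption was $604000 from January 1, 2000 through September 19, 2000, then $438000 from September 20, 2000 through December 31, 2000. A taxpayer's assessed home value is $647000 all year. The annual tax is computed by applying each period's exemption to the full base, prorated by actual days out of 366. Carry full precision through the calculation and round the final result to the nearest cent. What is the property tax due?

$3184.91

January 1 – September 19, 2000: 263 days, exemption $604000 → ($647000 − $604000) × 3.55% × 263/366 = $1096.9112
September 20 – December 31, 2000: 103 days, exemption $438000 → ($647000 − $438000) × 3.55% × 103/366 = $2088.0014
Total = $3184.9126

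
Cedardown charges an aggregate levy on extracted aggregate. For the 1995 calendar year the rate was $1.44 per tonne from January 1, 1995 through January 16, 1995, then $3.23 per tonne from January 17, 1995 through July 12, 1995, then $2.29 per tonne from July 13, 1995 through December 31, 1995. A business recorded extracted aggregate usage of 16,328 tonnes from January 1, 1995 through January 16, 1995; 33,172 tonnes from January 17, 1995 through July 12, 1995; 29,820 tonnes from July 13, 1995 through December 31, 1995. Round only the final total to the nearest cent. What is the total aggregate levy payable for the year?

$198,945.68

January 1 – January 16, 1995: 16,328 tonnes at $1.44/tonne → $23,512.32
January 17 – July 12, 1995: 33,172 tonnes at $3.23/tonne → $107,145.56
July 13 – December 31, 1995: 29,820 tonnes at $2.29/tonne → $68,287.80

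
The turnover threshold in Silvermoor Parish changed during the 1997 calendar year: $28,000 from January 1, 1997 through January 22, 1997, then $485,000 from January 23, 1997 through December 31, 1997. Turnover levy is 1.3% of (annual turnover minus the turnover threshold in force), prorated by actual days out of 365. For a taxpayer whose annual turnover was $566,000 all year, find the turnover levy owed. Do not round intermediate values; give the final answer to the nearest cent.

$1,411.09

January 1 – January 22, 1997: 22 days, exemption $28,000 → ($566,000 − $28,000) × 1.3% × 22/365 = $421.5562
January 23 – December 31, 1997: 343 days, exemption $485,000 → ($566,000 − $485,000) × 1.3% × 343/365 = $989.5315
Total = $1,411.0877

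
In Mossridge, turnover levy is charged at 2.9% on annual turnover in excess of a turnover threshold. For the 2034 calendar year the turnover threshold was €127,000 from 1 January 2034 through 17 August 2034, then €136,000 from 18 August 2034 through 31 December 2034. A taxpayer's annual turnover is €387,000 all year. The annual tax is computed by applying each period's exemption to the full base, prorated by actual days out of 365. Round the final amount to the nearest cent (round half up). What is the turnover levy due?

1 January – 17 August 2034: 229 days, exemption €127,000 → (€387,000 − €127,000) × 2.9% × 229/365 = €4,730.5753
18 August – 31 December 2034: 136 days, exemption €136,000 → (€387,000 − €136,000) × 2.9% × 136/365 = €2,712.1753
Total = €7,442.7507

€7,442.75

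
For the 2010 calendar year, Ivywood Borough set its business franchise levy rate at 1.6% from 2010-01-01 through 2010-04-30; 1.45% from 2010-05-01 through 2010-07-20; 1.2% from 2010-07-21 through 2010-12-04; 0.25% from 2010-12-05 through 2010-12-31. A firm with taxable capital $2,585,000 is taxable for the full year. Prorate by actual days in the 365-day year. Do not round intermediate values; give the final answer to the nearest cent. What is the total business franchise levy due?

2010-01-01 to 2010-04-30: 120 days at 1.6% → $2,585,000 × 1.6% × 120/365 = $13,597.8082
2010-05-01 to 2010-07-20: 81 days at 1.45% → $2,585,000 × 1.45% × 81/365 = $8,318.0342
2010-07-21 to 2010-12-04: 137 days at 1.2% → $2,585,000 × 1.2% × 137/365 = $11,643.1233
2010-12-05 to 2010-12-31: 27 days at 0.25% → $2,585,000 × 0.25% × 27/365 = $478.0479
Total = $34,037.0137

$34,037.01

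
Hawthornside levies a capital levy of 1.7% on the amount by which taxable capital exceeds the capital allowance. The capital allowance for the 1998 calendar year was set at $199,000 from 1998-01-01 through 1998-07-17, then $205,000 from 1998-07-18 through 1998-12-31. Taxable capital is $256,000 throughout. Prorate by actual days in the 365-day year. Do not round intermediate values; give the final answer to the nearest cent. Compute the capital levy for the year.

$922.33

1998-01-01 to 1998-07-17: 198 days, exemption $199,000 → ($256,000 − $199,000) × 1.7% × 198/365 = $525.6493
1998-07-18 to 1998-12-31: 167 days, exemption $205,000 → ($256,000 − $205,000) × 1.7% × 167/365 = $396.6822
Total = $922.3315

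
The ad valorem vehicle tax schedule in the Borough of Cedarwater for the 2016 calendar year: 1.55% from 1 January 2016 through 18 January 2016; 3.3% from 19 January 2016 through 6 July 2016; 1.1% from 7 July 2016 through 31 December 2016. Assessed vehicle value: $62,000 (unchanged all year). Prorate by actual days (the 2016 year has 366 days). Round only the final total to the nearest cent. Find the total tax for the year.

$1,329.27

1 January – 18 January 2016: 18 days at 1.55% → $62,000 × 1.55% × 18/366 = $47.2623
19 January – 6 July 2016: 170 days at 3.3% → $62,000 × 3.3% × 170/366 = $950.3279
7 July – 31 December 2016: 178 days at 1.1% → $62,000 × 1.1% × 178/366 = $331.6831
Total = $1,329.2732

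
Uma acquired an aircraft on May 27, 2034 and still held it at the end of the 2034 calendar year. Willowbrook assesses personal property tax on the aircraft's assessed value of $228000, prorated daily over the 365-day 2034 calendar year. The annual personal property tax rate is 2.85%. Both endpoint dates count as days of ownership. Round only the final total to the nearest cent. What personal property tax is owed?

Days held (May 27 – December 31, 2034): 219 out of 365
Tax = $228000 × 2.85% × 219/365 = $3898.8000

$3898.80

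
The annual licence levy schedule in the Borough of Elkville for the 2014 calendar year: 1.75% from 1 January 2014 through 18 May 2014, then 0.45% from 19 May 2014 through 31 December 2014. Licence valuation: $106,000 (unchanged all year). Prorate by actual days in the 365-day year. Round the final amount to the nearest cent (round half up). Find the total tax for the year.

$998.00

1 January – 18 May 2014: 138 days at 1.75% → $106,000 × 1.75% × 138/365 = $701.3425
19 May – 31 December 2014: 227 days at 0.45% → $106,000 × 0.45% × 227/365 = $296.6548
Total = $997.9973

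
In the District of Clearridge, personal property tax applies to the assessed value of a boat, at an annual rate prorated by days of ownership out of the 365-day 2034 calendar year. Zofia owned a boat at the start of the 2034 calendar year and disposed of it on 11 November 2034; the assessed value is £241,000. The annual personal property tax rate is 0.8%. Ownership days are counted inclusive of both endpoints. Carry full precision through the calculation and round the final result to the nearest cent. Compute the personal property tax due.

Days held (1 January – 11 November 2034): 315 out of 365
Tax = £241,000 × 0.8% × 315/365 = £1,663.8904

£1,663.89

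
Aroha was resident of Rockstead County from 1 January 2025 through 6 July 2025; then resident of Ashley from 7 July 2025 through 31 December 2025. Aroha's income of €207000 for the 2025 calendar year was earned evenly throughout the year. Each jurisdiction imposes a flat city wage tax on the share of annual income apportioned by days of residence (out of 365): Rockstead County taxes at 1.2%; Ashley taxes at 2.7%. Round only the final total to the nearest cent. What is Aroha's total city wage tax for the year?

€3998.22

Rockstead County, 1 January – 6 July 2025: 187 days → €207000 × 1.2% × 187/365 = €1272.6247
Ashley, 7 July – 31 December 2025: 178 days → €207000 × 2.7% × 178/365 = €2725.5945
Total = €3998.2192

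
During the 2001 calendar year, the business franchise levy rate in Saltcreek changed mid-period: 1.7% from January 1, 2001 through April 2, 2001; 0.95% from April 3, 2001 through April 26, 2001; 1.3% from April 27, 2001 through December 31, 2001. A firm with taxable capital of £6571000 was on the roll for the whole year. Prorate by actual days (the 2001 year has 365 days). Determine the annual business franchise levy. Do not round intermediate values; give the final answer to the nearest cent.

January 1 – April 2, 2001: 92 days at 1.7% → £6571000 × 1.7% × 92/365 = £28156.2849
April 3 – April 26, 2001: 24 days at 0.95% → £6571000 × 0.95% × 24/365 = £4104.6247
April 27 – December 31, 2001: 249 days at 1.3% → £6571000 × 1.3% × 249/365 = £58274.8685
Total = £90535.7781

£90535.78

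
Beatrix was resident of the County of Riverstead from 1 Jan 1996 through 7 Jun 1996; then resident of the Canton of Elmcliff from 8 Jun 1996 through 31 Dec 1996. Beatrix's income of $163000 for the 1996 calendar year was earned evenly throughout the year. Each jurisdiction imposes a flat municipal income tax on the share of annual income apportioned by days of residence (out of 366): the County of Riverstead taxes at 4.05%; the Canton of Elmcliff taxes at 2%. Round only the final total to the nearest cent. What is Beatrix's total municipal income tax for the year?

$4711.64

The County of Riverstead, 1 Jan – 7 Jun 1996: 159 days → $163000 × 4.05% × 159/366 = $2867.8648
The Canton of Elmcliff, 8 Jun – 31 Dec 1996: 207 days → $163000 × 2% × 207/366 = $1843.7705
Total = $4711.6352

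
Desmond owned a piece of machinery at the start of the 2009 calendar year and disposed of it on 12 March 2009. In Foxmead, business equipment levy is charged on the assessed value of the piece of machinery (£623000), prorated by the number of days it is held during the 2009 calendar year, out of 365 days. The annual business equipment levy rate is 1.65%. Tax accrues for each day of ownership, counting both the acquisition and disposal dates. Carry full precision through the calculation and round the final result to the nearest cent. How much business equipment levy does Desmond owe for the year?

£1999.57

Days held (1 January – 12 March 2009): 71 out of 365
Tax = £623000 × 1.65% × 71/365 = £1999.5740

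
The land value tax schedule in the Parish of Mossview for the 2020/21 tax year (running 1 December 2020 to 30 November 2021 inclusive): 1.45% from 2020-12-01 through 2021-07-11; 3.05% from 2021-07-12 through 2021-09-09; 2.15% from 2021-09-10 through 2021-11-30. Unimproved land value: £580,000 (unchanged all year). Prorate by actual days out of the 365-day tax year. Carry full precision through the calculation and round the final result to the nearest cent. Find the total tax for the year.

£10,847.59

2020-12-01 to 2021-07-11: 223 days at 1.45% → £580,000 × 1.45% × 223/365 = £5,138.1644
2021-07-12 to 2021-09-09: 60 days at 3.05% → £580,000 × 3.05% × 60/365 = £2,907.9452
2021-09-10 to 2021-11-30: 82 days at 2.15% → £580,000 × 2.15% × 82/365 = £2,801.4795
Total = £10,847.5890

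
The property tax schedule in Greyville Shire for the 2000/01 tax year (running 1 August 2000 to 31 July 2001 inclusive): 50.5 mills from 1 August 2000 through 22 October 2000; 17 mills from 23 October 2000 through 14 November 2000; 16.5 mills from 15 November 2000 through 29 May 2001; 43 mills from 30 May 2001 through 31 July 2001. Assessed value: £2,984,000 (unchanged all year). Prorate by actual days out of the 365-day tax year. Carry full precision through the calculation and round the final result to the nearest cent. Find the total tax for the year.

£86,049.57

1 August – 22 October 2000: 83 days at 50.5 mills → £2,984,000 × 5.05% × 83/365 = £34,266.9479
23 October – 14 November 2000: 23 days at 17 mills → £2,984,000 × 1.7% × 23/365 = £3,196.5589
15 November 2000 – 29 May 2001: 196 days at 16.5 mills → £2,984,000 × 1.65% × 196/365 = £26,439.0575
30 May – 31 July 2001: 63 days at 43 mills → £2,984,000 × 4.3% × 63/365 = £22,147.0027
Total = £86,049.5671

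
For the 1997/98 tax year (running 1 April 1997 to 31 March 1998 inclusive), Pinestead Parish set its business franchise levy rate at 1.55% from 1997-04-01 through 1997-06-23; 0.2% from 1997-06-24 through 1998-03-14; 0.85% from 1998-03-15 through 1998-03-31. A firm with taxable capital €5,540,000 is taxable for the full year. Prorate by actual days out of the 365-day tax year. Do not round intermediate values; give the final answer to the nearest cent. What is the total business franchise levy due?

1997-04-01 to 1997-06-23: 84 days at 1.55% → €5,540,000 × 1.55% × 84/365 = €19,761.8630
1997-06-24 to 1998-03-14: 264 days at 0.2% → €5,540,000 × 0.2% × 264/365 = €8,014.0274
1998-03-15 to 1998-03-31: 17 days at 0.85% → €5,540,000 × 0.85% × 17/365 = €2,193.2329
Total = €29,969.1233

€29,969.12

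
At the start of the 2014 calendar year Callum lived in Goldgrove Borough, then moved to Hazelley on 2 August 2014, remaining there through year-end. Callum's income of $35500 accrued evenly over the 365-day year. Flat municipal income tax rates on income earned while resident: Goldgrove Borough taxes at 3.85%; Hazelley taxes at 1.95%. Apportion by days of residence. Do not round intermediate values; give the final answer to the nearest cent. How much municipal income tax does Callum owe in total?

Goldgrove Borough, 1 January – 1 August 2014: 213 days → $35500 × 3.85% × 213/365 = $797.5829
Hazelley, 2 August – 31 December 2014: 152 days → $35500 × 1.95% × 152/365 = $288.2795
Total = $1085.8623

$1085.86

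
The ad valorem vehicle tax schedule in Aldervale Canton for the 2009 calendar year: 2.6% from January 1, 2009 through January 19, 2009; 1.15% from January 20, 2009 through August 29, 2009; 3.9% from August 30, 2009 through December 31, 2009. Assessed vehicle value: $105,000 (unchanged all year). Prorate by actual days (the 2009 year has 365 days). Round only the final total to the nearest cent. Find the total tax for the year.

January 1 – January 19, 2009: 19 days at 2.6% → $105,000 × 2.6% × 19/365 = $142.1096
January 20 – August 29, 2009: 222 days at 1.15% → $105,000 × 1.15% × 222/365 = $734.4247
August 30 – December 31, 2009: 124 days at 3.9% → $105,000 × 3.9% × 124/365 = $1,391.1781
Total = $2,267.7123

$2,267.71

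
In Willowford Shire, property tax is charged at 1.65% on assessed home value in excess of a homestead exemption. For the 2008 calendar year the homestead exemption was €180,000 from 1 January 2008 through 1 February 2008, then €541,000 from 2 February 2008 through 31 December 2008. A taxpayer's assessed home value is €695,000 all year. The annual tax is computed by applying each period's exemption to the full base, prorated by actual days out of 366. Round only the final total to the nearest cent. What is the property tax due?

1 January – 1 February 2008: 32 days, exemption €180,000 → (€695,000 − €180,000) × 1.65% × 32/366 = €742.9508
2 February – 31 December 2008: 334 days, exemption €541,000 → (€695,000 − €541,000) × 1.65% × 334/366 = €2,318.8361
Total = €3,061.7869

€3,061.79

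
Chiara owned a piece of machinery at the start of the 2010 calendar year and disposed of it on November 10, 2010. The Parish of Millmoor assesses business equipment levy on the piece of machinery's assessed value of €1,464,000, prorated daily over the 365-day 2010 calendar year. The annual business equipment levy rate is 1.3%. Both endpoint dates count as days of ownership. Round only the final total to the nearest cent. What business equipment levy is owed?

€16,372.73

Days held (January 1 – November 10, 2010): 314 out of 365
Tax = €1,464,000 × 1.3% × 314/365 = €16,372.7342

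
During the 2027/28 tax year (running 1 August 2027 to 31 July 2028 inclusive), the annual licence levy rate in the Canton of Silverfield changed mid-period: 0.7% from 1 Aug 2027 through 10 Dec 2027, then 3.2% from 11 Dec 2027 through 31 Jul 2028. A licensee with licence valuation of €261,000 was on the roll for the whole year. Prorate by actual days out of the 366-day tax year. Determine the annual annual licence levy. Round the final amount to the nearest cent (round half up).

1 Aug – 10 Dec 2027: 132 days at 0.7% → €261,000 × 0.7% × 132/366 = €658.9180
11 Dec 2027 – 31 Jul 2028: 234 days at 3.2% → €261,000 × 3.2% × 234/366 = €5,339.8033
Total = €5,998.7213

€5,998.72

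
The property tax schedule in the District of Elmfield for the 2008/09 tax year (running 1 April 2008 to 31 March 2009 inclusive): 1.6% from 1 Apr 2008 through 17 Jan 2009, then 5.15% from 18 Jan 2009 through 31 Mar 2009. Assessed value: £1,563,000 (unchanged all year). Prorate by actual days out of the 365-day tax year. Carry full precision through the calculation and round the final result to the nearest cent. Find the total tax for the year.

1 Apr 2008 – 17 Jan 2009: 292 days at 1.6% → £1,563,000 × 1.6% × 292/365 = £20,006.4000
18 Jan – 31 Mar 2009: 73 days at 5.15% → £1,563,000 × 5.15% × 73/365 = £16,098.9000
Total = £36,105.3000

£36,105.30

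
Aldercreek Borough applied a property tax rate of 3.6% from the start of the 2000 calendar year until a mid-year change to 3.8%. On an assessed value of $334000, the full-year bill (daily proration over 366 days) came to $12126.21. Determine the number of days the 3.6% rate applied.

310 days

Let d = days at the first rate; then 366 − d days at the second rate.
$334000 × [3.6%·d + 3.8%·(366−d)] / 366 = $12126.21
Solving gives d = 310, so the new rate took effect on 6 Nov 2000.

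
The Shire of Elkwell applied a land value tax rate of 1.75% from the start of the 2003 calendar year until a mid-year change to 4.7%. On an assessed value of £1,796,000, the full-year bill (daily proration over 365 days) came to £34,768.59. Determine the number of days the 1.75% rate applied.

Let d = days at the first rate; then 365 − d days at the second rate.
£1,796,000 × [1.75%·d + 4.7%·(365−d)] / 365 = £34,768.59
Solving gives d = 342, so the new rate took effect on 9 December 2003.

342 days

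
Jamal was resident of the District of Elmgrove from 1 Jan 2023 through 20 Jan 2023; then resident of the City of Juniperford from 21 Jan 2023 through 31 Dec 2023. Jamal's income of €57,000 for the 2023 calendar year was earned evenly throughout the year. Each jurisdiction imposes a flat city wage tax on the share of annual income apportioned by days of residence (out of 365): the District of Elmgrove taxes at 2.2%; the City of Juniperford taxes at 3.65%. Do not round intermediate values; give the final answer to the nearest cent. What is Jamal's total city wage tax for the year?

The District of Elmgrove, 1 Jan – 20 Jan 2023: 20 days → €57,000 × 2.2% × 20/365 = €68.7123
The City of Juniperford, 21 Jan – 31 Dec 2023: 345 days → €57,000 × 3.65% × 345/365 = €1,966.5000
Total = €2,035.2123

€2,035.21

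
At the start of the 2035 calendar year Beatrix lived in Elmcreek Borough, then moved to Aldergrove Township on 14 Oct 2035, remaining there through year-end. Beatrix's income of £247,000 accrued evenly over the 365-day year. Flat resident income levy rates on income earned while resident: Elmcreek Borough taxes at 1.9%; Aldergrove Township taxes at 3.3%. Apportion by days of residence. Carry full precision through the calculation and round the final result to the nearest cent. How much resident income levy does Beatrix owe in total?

Elmcreek Borough, 1 Jan – 13 Oct 2035: 286 days → £247,000 × 1.9% × 286/365 = £3,677.2548
Aldergrove Township, 14 Oct – 31 Dec 2035: 79 days → £247,000 × 3.3% × 79/365 = £1,764.1890
Total = £5,441.4438

£5,441.44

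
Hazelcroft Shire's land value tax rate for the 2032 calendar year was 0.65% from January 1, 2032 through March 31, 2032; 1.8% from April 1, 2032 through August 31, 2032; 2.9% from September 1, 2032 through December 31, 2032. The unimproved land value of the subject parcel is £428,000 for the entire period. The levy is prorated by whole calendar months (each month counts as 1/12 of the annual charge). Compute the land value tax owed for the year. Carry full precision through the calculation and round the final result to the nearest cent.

January 1 – March 31, 2032: 3 months at 0.65% → £428,000 × 0.65% × 3/12 = £695.5000
April 1 – August 31, 2032: 5 months at 1.8% → £428,000 × 1.8% × 5/12 = £3,210.0000
September 1 – December 31, 2032: 4 months at 2.9% → £428,000 × 2.9% × 4/12 = £4,137.3333
Total = £8,042.8333

£8,042.83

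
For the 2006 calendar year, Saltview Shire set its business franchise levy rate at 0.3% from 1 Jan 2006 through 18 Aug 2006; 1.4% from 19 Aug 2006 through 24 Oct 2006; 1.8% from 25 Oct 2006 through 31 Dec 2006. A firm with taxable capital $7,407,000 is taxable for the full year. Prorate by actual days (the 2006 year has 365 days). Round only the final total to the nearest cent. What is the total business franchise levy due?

1 Jan – 18 Aug 2006: 230 days at 0.3% → $7,407,000 × 0.3% × 230/365 = $14,002.2740
19 Aug – 24 Oct 2006: 67 days at 1.4% → $7,407,000 × 1.4% × 67/365 = $19,034.9753
25 Oct – 31 Dec 2006: 68 days at 1.8% → $7,407,000 × 1.8% × 68/365 = $24,838.8164
Total = $57,876.0658

$57,876.07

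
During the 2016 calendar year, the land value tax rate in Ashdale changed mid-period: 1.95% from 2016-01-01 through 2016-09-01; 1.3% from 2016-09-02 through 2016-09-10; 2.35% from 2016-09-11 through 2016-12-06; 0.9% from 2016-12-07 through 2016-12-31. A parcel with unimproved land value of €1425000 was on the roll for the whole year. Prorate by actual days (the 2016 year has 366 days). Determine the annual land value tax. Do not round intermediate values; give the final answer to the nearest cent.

2016-01-01 to 2016-09-01: 245 days at 1.95% → €1425000 × 1.95% × 245/366 = €18600.9221
2016-09-02 to 2016-09-10: 9 days at 1.3% → €1425000 × 1.3% × 9/366 = €455.5328
2016-09-11 to 2016-12-06: 87 days at 2.35% → €1425000 × 2.35% × 87/366 = €7960.1434
2016-12-07 to 2016-12-31: 25 days at 0.9% → €1425000 × 0.9% × 25/366 = €876.0246
Total = €27892.6230

€27892.62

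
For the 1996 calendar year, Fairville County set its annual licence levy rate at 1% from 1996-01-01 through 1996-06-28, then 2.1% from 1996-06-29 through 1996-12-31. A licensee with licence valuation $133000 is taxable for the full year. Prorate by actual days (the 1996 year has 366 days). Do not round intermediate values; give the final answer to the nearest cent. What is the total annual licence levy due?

$2073.49

1996-01-01 to 1996-06-28: 180 days at 1% → $133000 × 1% × 180/366 = $654.0984
1996-06-29 to 1996-12-31: 186 days at 2.1% → $133000 × 2.1% × 186/366 = $1419.3934
Total = $2073.4918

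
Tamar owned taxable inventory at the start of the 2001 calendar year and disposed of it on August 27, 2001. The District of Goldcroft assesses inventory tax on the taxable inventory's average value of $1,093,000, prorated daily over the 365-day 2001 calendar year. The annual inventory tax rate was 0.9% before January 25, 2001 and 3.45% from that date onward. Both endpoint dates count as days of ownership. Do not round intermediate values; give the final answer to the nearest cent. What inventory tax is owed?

January 1 – January 24, 2001: 24 days at 0.9% → $1,093,000 × 0.9% × 24/365 = $646.8164
January 25 – August 27, 2001: 215 days at 3.45% → $1,093,000 × 3.45% × 215/365 = $22,211.8562
Total = $22,858.6726

$22,858.67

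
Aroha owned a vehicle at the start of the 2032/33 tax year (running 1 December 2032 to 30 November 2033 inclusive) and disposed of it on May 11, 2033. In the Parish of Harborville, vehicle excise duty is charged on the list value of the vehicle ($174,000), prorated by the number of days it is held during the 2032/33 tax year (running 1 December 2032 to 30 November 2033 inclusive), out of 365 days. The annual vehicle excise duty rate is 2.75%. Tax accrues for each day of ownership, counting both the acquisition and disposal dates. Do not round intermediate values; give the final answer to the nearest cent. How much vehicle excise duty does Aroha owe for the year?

Days held (December 1, 2032 – May 11, 2033): 162 out of 365
Tax = $174,000 × 2.75% × 162/365 = $2,123.7534

$2,123.75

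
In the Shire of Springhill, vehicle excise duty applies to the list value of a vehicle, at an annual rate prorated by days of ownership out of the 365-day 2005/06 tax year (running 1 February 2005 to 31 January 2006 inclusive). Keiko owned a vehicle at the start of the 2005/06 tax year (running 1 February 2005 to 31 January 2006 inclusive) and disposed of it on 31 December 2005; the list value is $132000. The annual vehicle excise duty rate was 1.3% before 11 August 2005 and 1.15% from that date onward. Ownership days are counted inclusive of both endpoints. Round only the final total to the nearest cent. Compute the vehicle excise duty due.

$1492.68

1 February – 10 August 2005: 191 days at 1.3% → $132000 × 1.3% × 191/365 = $897.9616
11 August – 31 December 2005: 143 days at 1.15% → $132000 × 1.15% × 143/365 = $594.7233
Total = $1492.6849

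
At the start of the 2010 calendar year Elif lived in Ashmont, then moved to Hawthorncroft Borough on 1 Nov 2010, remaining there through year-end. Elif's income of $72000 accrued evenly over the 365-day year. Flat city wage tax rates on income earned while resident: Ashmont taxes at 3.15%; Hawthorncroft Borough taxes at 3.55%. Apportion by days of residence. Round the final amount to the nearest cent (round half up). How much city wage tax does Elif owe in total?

$2316.13

Ashmont, 1 Jan – 31 Oct 2010: 304 days → $72000 × 3.15% × 304/365 = $1888.9644
Hawthorncroft Borough, 1 Nov – 31 Dec 2010: 61 days → $72000 × 3.55% × 61/365 = $427.1671
Total = $2316.1315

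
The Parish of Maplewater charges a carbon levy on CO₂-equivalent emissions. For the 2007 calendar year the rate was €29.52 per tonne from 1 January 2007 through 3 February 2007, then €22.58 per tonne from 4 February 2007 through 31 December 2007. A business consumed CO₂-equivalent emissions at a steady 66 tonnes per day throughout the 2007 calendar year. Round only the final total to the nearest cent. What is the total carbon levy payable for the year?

€559525.56

1 January – 3 February 2007: 34 days × 66 tonnes/day = 2,244 tonnes at €29.52/tonne → €66242.88
4 February – 31 December 2007: 331 days × 66 tonnes/day = 21,846 tonnes at €22.58/tonne → €493282.68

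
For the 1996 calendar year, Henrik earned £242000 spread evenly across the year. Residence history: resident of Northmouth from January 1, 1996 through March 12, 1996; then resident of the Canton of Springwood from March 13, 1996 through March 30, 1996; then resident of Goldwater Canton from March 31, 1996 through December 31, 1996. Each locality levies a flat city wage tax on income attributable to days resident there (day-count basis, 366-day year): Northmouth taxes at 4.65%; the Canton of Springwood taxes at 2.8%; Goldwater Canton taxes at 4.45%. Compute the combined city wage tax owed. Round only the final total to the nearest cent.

£10667.84

Northmouth, January 1 – March 12, 1996: 72 days → £242000 × 4.65% × 72/366 = £2213.7049
The Canton of Springwood, March 13 – March 30, 1996: 18 days → £242000 × 2.8% × 18/366 = £333.2459
Goldwater Canton, March 31 – December 31, 1996: 276 days → £242000 × 4.45% × 276/366 = £8120.8852
Total = £10667.8361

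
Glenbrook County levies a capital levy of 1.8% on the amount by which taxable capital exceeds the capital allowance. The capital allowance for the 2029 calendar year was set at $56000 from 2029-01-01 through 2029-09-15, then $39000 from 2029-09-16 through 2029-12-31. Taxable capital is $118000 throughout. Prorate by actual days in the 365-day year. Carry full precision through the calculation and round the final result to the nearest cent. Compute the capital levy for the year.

$1205.70

2029-01-01 to 2029-09-15: 258 days, exemption $56000 → ($118000 − $56000) × 1.8% × 258/365 = $788.8438
2029-09-16 to 2029-12-31: 107 days, exemption $39000 → ($118000 − $39000) × 1.8% × 107/365 = $416.8603
Total = $1205.7041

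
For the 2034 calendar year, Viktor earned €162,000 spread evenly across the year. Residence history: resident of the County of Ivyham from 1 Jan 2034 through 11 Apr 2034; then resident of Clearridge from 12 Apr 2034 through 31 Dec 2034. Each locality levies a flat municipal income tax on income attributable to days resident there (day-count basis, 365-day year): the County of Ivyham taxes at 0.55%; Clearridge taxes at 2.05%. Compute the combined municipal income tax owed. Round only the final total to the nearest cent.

The County of Ivyham, 1 Jan – 11 Apr 2034: 101 days → €162,000 × 0.55% × 101/365 = €246.5507
Clearridge, 12 Apr – 31 Dec 2034: 264 days → €162,000 × 2.05% × 264/365 = €2,402.0384
Total = €2,648.5890

€2,648.59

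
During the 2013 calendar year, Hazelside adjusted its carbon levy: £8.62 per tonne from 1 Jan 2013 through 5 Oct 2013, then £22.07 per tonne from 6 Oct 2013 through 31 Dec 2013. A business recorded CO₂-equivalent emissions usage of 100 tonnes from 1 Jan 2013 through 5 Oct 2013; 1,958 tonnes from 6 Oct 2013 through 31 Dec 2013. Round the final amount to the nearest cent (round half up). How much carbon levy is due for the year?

1 Jan – 5 Oct 2013: 100 tonnes at £8.62/tonne → £862.00
6 Oct – 31 Dec 2013: 1,958 tonnes at £22.07/tonne → £43213.06

£44075.06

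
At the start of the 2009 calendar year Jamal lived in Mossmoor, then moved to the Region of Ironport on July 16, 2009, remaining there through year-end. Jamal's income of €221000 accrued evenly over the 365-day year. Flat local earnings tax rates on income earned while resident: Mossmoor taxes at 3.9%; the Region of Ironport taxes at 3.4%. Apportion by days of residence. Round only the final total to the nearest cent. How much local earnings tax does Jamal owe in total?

Mossmoor, January 1 – July 15, 2009: 196 days → €221000 × 3.9% × 196/365 = €4628.2849
The Region of Ironport, July 16 – December 31, 2009: 169 days → €221000 × 3.4% × 169/365 = €3479.0849
Total = €8107.3699

€8107.37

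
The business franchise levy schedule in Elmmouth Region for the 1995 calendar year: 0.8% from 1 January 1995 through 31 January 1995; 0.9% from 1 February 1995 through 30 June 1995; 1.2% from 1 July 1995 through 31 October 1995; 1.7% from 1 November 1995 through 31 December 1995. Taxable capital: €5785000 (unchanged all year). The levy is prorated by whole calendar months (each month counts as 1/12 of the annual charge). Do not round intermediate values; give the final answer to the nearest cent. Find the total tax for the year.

€65081.25

1 January – 31 January 1995: 1 month at 0.8% → €5785000 × 0.8% × 1/12 = €3856.6667
1 February – 30 June 1995: 5 months at 0.9% → €5785000 × 0.9% × 5/12 = €21693.7500
1 July – 31 October 1995: 4 months at 1.2% → €5785000 × 1.2% × 4/12 = €23140.0000
1 November – 31 December 1995: 2 months at 1.7% → €5785000 × 1.7% × 2/12 = €16390.8333
Total = €65081.2500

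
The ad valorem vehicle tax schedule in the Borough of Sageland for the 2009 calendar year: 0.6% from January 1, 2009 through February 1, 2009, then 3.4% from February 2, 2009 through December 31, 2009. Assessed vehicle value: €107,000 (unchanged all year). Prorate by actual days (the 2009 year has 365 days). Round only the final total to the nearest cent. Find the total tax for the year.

€3,375.34

January 1 – February 1, 2009: 32 days at 0.6% → €107,000 × 0.6% × 32/365 = €56.2849
February 2 – December 31, 2009: 333 days at 3.4% → €107,000 × 3.4% × 333/365 = €3,319.0521
Total = €3,375.3370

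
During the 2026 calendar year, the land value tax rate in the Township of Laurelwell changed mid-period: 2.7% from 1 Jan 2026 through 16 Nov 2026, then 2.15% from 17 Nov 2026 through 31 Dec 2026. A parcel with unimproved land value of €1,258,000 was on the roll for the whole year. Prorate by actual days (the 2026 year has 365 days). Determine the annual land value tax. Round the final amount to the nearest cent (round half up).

€33,112.97

1 Jan – 16 Nov 2026: 320 days at 2.7% → €1,258,000 × 2.7% × 320/365 = €29,778.4110
17 Nov – 31 Dec 2026: 45 days at 2.15% → €1,258,000 × 2.15% × 45/365 = €3,334.5616
Total = €33,112.9726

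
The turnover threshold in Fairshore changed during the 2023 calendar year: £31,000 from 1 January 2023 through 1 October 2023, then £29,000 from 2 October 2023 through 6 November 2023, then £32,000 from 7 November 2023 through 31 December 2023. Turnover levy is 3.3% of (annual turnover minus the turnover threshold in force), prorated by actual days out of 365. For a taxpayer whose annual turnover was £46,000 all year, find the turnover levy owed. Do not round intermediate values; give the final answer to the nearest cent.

1 January – 1 October 2023: 274 days, exemption £31,000 → (£46,000 − £31,000) × 3.3% × 274/365 = £371.5890
2 October – 6 November 2023: 36 days, exemption £29,000 → (£46,000 − £29,000) × 3.3% × 36/365 = £55.3315
7 November – 31 December 2023: 55 days, exemption £32,000 → (£46,000 − £32,000) × 3.3% × 55/365 = £69.6164
Total = £496.5370

£496.54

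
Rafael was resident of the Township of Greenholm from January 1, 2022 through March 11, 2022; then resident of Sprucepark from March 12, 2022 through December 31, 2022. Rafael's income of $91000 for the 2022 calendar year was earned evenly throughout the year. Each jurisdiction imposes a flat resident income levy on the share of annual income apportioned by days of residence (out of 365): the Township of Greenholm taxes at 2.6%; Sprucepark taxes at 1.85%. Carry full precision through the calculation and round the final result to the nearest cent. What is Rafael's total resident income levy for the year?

The Township of Greenholm, January 1 – March 11, 2022: 70 days → $91000 × 2.6% × 70/365 = $453.7534
Sprucepark, March 12 – December 31, 2022: 295 days → $91000 × 1.85% × 295/365 = $1360.6370
Total = $1814.3904

$1814.39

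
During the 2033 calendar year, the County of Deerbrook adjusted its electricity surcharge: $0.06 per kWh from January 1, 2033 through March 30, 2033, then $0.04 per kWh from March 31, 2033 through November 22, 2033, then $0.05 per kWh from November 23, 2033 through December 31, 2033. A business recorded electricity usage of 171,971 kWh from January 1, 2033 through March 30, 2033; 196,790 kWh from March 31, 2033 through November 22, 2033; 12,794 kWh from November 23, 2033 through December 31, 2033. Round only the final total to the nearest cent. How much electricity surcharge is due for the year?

$18,829.56

January 1 – March 30, 2033: 171,971 kWh at $0.06/kWh → $10,318.26
March 31 – November 22, 2033: 196,790 kWh at $0.04/kWh → $7,871.60
November 23 – December 31, 2033: 12,794 kWh at $0.05/kWh → $639.70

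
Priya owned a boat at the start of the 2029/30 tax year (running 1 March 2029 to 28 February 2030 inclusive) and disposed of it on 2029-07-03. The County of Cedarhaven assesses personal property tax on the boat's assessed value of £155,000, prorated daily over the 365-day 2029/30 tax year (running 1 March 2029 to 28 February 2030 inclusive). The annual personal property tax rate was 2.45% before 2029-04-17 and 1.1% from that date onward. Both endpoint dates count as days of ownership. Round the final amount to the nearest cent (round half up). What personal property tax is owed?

2029-03-01 to 2029-04-16: 47 days at 2.45% → £155,000 × 2.45% × 47/365 = £488.9932
2029-04-17 to 2029-07-03: 78 days at 1.1% → £155,000 × 1.1% × 78/365 = £364.3562
Total = £853.3493

£853.35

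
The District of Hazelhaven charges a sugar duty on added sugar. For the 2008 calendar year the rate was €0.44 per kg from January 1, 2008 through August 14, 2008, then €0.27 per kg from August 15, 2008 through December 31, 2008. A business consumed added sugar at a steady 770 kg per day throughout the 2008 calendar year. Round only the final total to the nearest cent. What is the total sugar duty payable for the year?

January 1 – August 14, 2008: 227 days × 770 kg/day = 174,790 kg at €0.44/kg → €76,907.60
August 15 – December 31, 2008: 139 days × 770 kg/day = 107,030 kg at €0.27/kg → €28,898.10

€105,805.70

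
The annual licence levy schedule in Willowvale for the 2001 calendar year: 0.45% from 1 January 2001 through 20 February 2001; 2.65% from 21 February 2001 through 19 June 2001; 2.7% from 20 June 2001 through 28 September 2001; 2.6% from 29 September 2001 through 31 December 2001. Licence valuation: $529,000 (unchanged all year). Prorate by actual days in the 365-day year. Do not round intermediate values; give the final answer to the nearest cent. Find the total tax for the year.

$12,397.44

1 January – 20 February 2001: 51 days at 0.45% → $529,000 × 0.45% × 51/365 = $332.6178
21 February – 19 June 2001: 119 days at 2.65% → $529,000 × 2.65% × 119/365 = $4,570.4151
20 June – 28 September 2001: 101 days at 2.7% → $529,000 × 2.7% × 101/365 = $3,952.2822
29 September – 31 December 2001: 94 days at 2.6% → $529,000 × 2.6% × 94/365 = $3,542.1260
Total = $12,397.4411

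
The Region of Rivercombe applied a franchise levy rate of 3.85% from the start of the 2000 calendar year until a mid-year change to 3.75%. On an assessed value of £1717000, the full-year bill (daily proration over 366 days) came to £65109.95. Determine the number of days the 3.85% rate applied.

154 days

Let d = days at the first rate; then 366 − d days at the second rate.
£1717000 × [3.85%·d + 3.75%·(366−d)] / 366 = £65109.95
Solving gives d = 154, so the new rate took effect on June 3, 2000.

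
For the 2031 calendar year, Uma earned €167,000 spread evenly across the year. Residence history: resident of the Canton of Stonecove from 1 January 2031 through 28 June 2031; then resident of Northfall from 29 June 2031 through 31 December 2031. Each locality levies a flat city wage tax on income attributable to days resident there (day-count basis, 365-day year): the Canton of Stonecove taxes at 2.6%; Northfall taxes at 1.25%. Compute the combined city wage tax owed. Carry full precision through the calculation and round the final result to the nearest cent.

€3,193.13

The Canton of Stonecove, 1 January – 28 June 2031: 179 days → €167,000 × 2.6% × 179/365 = €2,129.3644
Northfall, 29 June – 31 December 2031: 186 days → €167,000 × 1.25% × 186/365 = €1,063.7671
Total = €3,193.1315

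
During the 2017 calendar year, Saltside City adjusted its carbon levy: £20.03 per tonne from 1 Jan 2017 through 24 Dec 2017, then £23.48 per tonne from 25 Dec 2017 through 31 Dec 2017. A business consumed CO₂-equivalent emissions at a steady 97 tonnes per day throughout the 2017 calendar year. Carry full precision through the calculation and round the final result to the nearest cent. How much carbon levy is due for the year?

£711504.70

1 Jan – 24 Dec 2017: 358 days × 97 tonnes/day = 34,726 tonnes at £20.03/tonne → £695561.78
25 Dec – 31 Dec 2017: 7 days × 97 tonnes/day = 679 tonnes at £23.48/tonne → £15942.92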